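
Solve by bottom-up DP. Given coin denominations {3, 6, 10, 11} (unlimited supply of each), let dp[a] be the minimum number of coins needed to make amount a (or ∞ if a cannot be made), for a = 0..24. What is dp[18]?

3

 a  0  1  2  3  4  5  6  7  8  9 10 11 12 13 14 15 16 17 18 19 20 21 22 23 24
dp  0  -  -  1  -  -  1  -  -  2  1  1  2  2  2  3  2  2  3  3  2  2  2  3  3
(- denotes ∞ / unreachable)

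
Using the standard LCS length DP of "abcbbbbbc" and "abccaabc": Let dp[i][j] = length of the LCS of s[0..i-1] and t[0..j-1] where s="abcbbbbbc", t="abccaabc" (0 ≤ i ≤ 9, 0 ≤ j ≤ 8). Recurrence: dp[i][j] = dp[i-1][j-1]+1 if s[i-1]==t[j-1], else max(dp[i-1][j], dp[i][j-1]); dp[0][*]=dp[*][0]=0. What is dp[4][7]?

4

   ''  a  b  c  c  a  a  b  c
''  0  0  0  0  0  0  0  0  0
 a  0  1  1  1  1  1  1  1  1
 b  0  1  2  2  2  2  2  2  2
 c  0  1  2  3  3  3  3  3  3
 b  0  1  2  3  3  3  3  4  4
 b  0  1  2  3  3  3  3  4  4
 b  0  1  2  3  3  3  3  4  4
 b  0  1  2  3  3  3  3  4  4
 b  0  1  2  3  3  3  3  4  4
 c  0  1  2  3  4  4  4  4  5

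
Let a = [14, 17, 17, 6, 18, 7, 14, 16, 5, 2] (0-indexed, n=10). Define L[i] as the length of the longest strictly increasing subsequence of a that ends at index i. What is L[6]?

3

   i    0    1    2    3    4    5    6    7    8    9
a[i]   14   17   17    6   18    7   14   16    5    2
L[i]    1    2    2    1    3    2    3    4    1    1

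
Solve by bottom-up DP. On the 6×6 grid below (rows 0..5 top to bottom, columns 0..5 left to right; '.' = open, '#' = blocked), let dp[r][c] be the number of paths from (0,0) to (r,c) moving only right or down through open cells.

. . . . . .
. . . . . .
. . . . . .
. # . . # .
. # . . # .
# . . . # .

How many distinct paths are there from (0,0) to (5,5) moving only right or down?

r\c   0   1   2   3   4   5
  0   1   1   1   1   1   1
  1   1   2   3   4   5   6
  2   1   3   6  10  15  21
  3   1   0   6  16   0  21
  4   1   0   6  22   0  21
  5   0   0   6  28   0  21

21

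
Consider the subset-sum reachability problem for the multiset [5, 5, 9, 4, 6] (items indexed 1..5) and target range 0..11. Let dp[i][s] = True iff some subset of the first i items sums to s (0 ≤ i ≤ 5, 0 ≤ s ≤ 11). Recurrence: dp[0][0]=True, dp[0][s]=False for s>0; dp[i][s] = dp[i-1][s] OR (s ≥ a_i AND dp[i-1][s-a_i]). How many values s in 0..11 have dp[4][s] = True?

i\s   0   1   2   3   4   5   6   7   8   9  10  11
  0   T   F   F   F   F   F   F   F   F   F   F   F
  1   T   F   F   F   F   T   F   F   F   F   F   F
  2   T   F   F   F   F   T   F   F   F   F   T   F
  3   T   F   F   F   F   T   F   F   F   T   T   F
  4   T   F   F   F   T   T   F   F   F   T   T   F
  5   T   F   F   F   T   T   T   F   F   T   T   T

5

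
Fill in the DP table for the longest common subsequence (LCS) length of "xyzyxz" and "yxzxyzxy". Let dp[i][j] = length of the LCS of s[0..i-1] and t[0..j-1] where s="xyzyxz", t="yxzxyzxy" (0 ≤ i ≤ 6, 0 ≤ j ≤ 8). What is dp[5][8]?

   ''  y  x  z  x  y  z  x  y
''  0  0  0  0  0  0  0  0  0
 x  0  0  1  1  1  1  1  1  1
 y  0  1  1  1  1  2  2  2  2
 z  0  1  1  2  2  2  3  3  3
 y  0  1  1  2  2  3  3  3  4
 x  0  1  2  2  3  3  3  4  4
 z  0  1  2  3  3  3  4  4  4

4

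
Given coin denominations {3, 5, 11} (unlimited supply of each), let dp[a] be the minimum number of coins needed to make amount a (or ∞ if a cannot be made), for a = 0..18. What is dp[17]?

3

 a  0  1  2  3  4  5  6  7  8  9 10 11 12 13 14 15 16 17 18
dp  0  -  -  1  -  1  2  -  2  3  2  1  4  3  2  3  2  3  4
(- denotes ∞ / unreachable)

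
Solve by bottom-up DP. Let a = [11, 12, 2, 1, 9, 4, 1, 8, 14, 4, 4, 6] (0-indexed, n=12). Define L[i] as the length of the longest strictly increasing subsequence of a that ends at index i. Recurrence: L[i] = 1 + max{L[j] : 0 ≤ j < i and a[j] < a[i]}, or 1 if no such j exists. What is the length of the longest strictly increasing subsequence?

4

   i    0    1    2    3    4    5    6    7    8    9   10   11
a[i]   11   12    2    1    9    4    1    8   14    4    4    6
L[i]    1    2    1    1    2    2    1    3    4    2    2    3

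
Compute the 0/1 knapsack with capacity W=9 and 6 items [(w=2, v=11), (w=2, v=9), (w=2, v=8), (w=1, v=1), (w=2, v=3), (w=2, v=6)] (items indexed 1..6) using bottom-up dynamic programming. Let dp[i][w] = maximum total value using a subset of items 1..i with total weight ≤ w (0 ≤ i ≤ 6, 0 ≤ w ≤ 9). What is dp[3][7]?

28

i\w   0   1   2   3   4   5   6   7   8   9
  0   0   0   0   0   0   0   0   0   0   0
  1   0   0  11  11  11  11  11  11  11  11
  2   0   0  11  11  20  20  20  20  20  20
  3   0   0  11  11  20  20  28  28  28  28
  4   0   1  11  12  20  21  28  29  29  29
  5   0   1  11  12  20  21  28  29  31  32
  6   0   1  11  12  20  21  28  29  34  35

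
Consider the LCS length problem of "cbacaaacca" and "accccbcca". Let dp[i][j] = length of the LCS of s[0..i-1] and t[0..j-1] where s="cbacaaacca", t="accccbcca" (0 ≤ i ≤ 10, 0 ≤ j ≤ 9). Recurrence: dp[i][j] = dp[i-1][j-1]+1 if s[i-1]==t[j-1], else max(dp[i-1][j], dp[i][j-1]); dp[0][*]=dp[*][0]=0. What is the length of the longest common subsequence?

   ''  a  c  c  c  c  b  c  c  a
''  0  0  0  0  0  0  0  0  0  0
 c  0  0  1  1  1  1  1  1  1  1
 b  0  0  1  1  1  1  2  2  2  2
 a  0  1  1  1  1  1  2  2  2  3
 c  0  1  2  2  2  2  2  3  3  3
 a  0  1  2  2  2  2  2  3  3  4
 a  0  1  2  2  2  2  2  3  3  4
 a  0  1  2  2  2  2  2  3  3  4
 c  0  1  2  3  3  3  3  3  4  4
 c  0  1  2  3  4  4  4  4  4  4
 a  0  1  2  3  4  4  4  4  4  5

5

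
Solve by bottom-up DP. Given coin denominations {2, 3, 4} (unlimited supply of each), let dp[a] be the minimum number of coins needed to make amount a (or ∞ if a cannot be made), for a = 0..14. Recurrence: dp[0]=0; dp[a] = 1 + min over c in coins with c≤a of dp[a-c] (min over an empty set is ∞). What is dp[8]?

 a  0  1  2  3  4  5  6  7  8  9 10 11 12 13 14
dp  0  -  1  1  1  2  2  2  2  3  3  3  3  4  4
(- denotes ∞ / unreachable)

2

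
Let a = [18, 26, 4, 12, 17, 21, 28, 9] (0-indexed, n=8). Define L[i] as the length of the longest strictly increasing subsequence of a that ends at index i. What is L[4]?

3

   i    0    1    2    3    4    5    6    7
a[i]   18   26    4   12   17   21   28    9
L[i]    1    2    1    2    3    4    5    2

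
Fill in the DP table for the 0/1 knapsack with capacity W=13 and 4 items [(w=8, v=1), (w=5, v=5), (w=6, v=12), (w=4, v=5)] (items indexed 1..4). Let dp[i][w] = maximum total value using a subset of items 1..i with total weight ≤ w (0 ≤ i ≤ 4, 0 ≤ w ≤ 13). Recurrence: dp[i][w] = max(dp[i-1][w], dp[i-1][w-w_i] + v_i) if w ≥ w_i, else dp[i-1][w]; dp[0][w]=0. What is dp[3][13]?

i\w   0   1   2   3   4   5   6   7   8   9  10  11  12  13
  0   0   0   0   0   0   0   0   0   0   0   0   0   0   0
  1   0   0   0   0   0   0   0   0   1   1   1   1   1   1
  2   0   0   0   0   0   5   5   5   5   5   5   5   5   6
  3   0   0   0   0   0   5  12  12  12  12  12  17  17  17
  4   0   0   0   0   5   5  12  12  12  12  17  17  17  17

17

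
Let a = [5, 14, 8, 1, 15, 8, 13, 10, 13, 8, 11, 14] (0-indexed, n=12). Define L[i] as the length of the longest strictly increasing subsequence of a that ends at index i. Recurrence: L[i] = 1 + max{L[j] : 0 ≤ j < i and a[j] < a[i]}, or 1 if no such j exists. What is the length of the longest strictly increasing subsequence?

5

   i    0    1    2    3    4    5    6    7    8    9   10   11
a[i]    5   14    8    1   15    8   13   10   13    8   11   14
L[i]    1    2    2    1    3    2    3    3    4    2    4    5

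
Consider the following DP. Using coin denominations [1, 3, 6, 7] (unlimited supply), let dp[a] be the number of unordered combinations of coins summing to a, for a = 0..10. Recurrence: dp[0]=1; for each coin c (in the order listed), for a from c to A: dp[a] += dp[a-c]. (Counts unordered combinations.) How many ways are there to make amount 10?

8

after  coin     0     1     2     3     4     5     6     7     8     9    10
          1     1     1     1     1     1     1     1     1     1     1     1
          3     1     1     1     2     2     2     3     3     3     4     4
          6     1     1     1     2     2     2     4     4     4     6     6
          7     1     1     1     2     2     2     4     5     5     7     8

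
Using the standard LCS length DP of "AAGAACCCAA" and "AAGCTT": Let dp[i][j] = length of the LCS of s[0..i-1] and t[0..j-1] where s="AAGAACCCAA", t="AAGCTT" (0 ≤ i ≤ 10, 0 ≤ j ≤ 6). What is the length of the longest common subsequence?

   ''  A  A  G  C  T  T
''  0  0  0  0  0  0  0
 A  0  1  1  1  1  1  1
 A  0  1  2  2  2  2  2
 G  0  1  2  3  3  3  3
 A  0  1  2  3  3  3  3
 A  0  1  2  3  3  3  3
 C  0  1  2  3  4  4  4
 C  0  1  2  3  4  4  4
 C  0  1  2  3  4  4  4
 A  0  1  2  3  4  4  4
 A  0  1  2  3  4  4  4

4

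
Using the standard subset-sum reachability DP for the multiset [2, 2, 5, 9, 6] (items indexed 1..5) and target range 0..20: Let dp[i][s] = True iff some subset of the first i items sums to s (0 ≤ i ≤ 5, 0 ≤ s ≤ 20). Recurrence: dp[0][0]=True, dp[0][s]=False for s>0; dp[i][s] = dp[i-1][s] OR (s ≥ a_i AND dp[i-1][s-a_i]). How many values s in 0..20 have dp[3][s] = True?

i\s   0   1   2   3   4   5   6   7   8   9  10  11  12  13  14  15  16  17  18  19  20
  0   T   F   F   F   F   F   F   F   F   F   F   F   F   F   F   F   F   F   F   F   F
  1   T   F   T   F   F   F   F   F   F   F   F   F   F   F   F   F   F   F   F   F   F
  2   T   F   T   F   T   F   F   F   F   F   F   F   F   F   F   F   F   F   F   F   F
  3   T   F   T   F   T   T   F   T   F   T   F   F   F   F   F   F   F   F   F   F   F
  4   T   F   T   F   T   T   F   T   F   T   F   T   F   T   T   F   T   F   T   F   F
  5   T   F   T   F   T   T   T   T   T   T   T   T   F   T   T   T   T   T   T   T   T

6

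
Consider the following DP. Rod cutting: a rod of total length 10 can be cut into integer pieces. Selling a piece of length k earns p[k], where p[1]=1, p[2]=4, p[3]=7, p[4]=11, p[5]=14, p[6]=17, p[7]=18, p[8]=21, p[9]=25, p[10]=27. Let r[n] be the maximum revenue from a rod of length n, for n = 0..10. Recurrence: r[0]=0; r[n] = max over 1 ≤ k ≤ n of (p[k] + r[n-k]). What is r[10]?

28

   n    0    1    2    3    4    5    6    7    8    9   10
r[n]    0    1    4    7   11   14   17   18   22   25   28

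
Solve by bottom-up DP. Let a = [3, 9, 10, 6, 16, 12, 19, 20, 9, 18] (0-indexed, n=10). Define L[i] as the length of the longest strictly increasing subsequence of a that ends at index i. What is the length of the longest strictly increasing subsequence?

   i    0    1    2    3    4    5    6    7    8    9
a[i]    3    9   10    6   16   12   19   20    9   18
L[i]    1    2    3    2    4    4    5    6    3    5

6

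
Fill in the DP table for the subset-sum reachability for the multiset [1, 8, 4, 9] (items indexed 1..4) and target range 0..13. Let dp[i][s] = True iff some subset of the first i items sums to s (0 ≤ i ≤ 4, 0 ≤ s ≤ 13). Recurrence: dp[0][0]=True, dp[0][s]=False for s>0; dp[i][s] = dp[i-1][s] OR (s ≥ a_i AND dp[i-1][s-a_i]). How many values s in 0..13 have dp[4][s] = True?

9

i\s   0   1   2   3   4   5   6   7   8   9  10  11  12  13
  0   T   F   F   F   F   F   F   F   F   F   F   F   F   F
  1   T   T   F   F   F   F   F   F   F   F   F   F   F   F
  2   T   T   F   F   F   F   F   F   T   T   F   F   F   F
  3   T   T   F   F   T   T   F   F   T   T   F   F   T   T
  4   T   T   F   F   T   T   F   F   T   T   T   F   T   T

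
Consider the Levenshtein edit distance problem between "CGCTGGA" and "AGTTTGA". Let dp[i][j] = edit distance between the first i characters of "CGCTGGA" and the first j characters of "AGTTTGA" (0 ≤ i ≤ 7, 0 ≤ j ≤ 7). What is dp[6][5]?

4

   ''  A  G  T  T  T  G  A
''  0  1  2  3  4  5  6  7
 C  1  1  2  3  4  5  6  7
 G  2  2  1  2  3  4  5  6
 C  3  3  2  2  3  4  5  6
 T  4  4  3  2  2  3  4  5
 G  5  5  4  3  3  3  3  4
 G  6  6  5  4  4  4  3  4
 A  7  6  6  5  5  5  4  3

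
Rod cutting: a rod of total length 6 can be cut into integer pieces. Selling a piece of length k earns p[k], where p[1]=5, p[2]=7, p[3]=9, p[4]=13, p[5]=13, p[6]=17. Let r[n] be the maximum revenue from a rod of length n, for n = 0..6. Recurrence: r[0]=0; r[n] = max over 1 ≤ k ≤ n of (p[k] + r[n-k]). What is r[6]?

30

   n    0    1    2    3    4    5    6
r[n]    0    5   10   15   20   25   30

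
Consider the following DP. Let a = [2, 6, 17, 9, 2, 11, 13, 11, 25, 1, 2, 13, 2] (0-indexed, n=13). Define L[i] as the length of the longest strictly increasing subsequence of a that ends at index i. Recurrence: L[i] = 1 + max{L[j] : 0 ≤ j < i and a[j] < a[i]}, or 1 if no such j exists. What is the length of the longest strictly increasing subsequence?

6

   i    0    1    2    3    4    5    6    7    8    9   10   11   12
a[i]    2    6   17    9    2   11   13   11   25    1    2   13    2
L[i]    1    2    3    3    1    4    5    4    6    1    2    5    2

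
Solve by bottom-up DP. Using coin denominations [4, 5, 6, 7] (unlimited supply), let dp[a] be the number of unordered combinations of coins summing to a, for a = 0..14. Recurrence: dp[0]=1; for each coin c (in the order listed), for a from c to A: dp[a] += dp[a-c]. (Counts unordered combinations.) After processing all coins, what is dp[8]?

after  coin     0     1     2     3     4     5     6     7     8     9    10    11    12    13    14
          4     1     0     0     0     1     0     0     0     1     0     0     0     1     0     0
          5     1     0     0     0     1     1     0     0     1     1     1     0     1     1     1
          6     1     0     0     0     1     1     1     0     1     1     2     1     2     1     2
          7     1     0     0     0     1     1     1     1     1     1     2     2     3     2     3

1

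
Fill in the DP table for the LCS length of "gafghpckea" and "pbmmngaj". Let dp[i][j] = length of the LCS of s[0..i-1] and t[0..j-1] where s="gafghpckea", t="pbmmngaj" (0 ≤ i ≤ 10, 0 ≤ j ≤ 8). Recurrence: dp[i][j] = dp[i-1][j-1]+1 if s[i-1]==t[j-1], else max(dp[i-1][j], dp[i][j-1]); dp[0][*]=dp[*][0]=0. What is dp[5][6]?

   ''  p  b  m  m  n  g  a  j
''  0  0  0  0  0  0  0  0  0
 g  0  0  0  0  0  0  1  1  1
 a  0  0  0  0  0  0  1  2  2
 f  0  0  0  0  0  0  1  2  2
 g  0  0  0  0  0  0  1  2  2
 h  0  0  0  0  0  0  1  2  2
 p  0  1  1  1  1  1  1  2  2
 c  0  1  1  1  1  1  1  2  2
 k  0  1  1  1  1  1  1  2  2
 e  0  1  1  1  1  1  1  2  2
 a  0  1  1  1  1  1  1  2  2

1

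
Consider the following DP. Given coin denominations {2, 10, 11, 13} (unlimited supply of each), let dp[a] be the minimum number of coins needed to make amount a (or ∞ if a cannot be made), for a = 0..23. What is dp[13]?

1

 a  0  1  2  3  4  5  6  7  8  9 10 11 12 13 14 15 16 17 18 19 20 21 22 23
dp  0  -  1  -  2  -  3  -  4  -  1  1  2  1  3  2  4  3  5  4  2  2  2  2
(- denotes ∞ / unreachable)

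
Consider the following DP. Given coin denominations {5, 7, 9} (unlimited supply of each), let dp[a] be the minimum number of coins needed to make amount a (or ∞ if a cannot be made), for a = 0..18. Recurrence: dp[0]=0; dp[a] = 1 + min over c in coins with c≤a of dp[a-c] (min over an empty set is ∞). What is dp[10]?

 a  0  1  2  3  4  5  6  7  8  9 10 11 12 13 14 15 16 17 18
dp  0  -  -  -  -  1  -  1  -  1  2  -  2  -  2  3  2  3  2
(- denotes ∞ / unreachable)

2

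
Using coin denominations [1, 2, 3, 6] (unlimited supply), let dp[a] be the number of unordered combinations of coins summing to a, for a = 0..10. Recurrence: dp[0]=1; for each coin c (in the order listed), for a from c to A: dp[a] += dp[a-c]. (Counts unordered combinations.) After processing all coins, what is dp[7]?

9

after  coin     0     1     2     3     4     5     6     7     8     9    10
          1     1     1     1     1     1     1     1     1     1     1     1
          2     1     1     2     2     3     3     4     4     5     5     6
          3     1     1     2     3     4     5     7     8    10    12    14
          6     1     1     2     3     4     5     8     9    12    15    18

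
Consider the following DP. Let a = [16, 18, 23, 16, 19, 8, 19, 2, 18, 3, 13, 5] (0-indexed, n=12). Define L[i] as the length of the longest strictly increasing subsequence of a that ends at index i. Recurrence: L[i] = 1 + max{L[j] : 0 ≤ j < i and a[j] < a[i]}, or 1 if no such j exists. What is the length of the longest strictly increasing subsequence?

   i    0    1    2    3    4    5    6    7    8    9   10   11
a[i]   16   18   23   16   19    8   19    2   18    3   13    5
L[i]    1    2    3    1    3    1    3    1    2    2    3    3

3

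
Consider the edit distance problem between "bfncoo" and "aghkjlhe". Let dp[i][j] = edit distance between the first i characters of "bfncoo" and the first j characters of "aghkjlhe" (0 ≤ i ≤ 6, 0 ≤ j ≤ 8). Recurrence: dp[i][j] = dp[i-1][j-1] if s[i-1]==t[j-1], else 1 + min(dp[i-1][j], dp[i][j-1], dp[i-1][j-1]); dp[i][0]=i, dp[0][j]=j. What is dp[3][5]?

   ''  a  g  h  k  j  l  h  e
''  0  1  2  3  4  5  6  7  8
 b  1  1  2  3  4  5  6  7  8
 f  2  2  2  3  4  5  6  7  8
 n  3  3  3  3  4  5  6  7  8
 c  4  4  4  4  4  5  6  7  8
 o  5  5  5  5  5  5  6  7  8
 o  6  6  6  6  6  6  6  7  8

5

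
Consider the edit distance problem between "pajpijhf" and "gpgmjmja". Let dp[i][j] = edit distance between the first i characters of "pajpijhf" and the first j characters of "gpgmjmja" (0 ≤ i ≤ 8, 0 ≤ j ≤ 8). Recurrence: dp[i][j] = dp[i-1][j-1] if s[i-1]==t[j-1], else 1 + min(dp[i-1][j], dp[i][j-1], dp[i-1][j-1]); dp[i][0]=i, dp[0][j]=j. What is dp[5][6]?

   ''  g  p  g  m  j  m  j  a
''  0  1  2  3  4  5  6  7  8
 p  1  1  1  2  3  4  5  6  7
 a  2  2  2  2  3  4  5  6  6
 j  3  3  3  3  3  3  4  5  6
 p  4  4  3  4  4  4  4  5  6
 i  5  5  4  4  5  5  5  5  6
 j  6  6  5  5  5  5  6  5  6
 h  7  7  6  6  6  6  6  6  6
 f  8  8  7  7  7  7  7  7  7

5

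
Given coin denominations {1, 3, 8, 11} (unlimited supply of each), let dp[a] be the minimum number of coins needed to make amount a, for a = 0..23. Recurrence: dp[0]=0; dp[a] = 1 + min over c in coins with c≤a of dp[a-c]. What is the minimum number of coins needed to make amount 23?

3

 a  0  1  2  3  4  5  6  7  8  9 10 11 12 13 14 15 16 17 18 19 20 21 22 23
dp  0  1  2  1  2  3  2  3  1  2  3  1  2  3  2  3  2  3  4  2  3  4  2  3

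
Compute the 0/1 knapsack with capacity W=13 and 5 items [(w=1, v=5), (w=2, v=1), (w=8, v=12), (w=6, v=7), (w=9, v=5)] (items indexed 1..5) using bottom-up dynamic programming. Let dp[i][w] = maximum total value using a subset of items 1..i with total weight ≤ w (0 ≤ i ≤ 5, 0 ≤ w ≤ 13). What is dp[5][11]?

18

i\w   0   1   2   3   4   5   6   7   8   9  10  11  12  13
  0   0   0   0   0   0   0   0   0   0   0   0   0   0   0
  1   0   5   5   5   5   5   5   5   5   5   5   5   5   5
  2   0   5   5   6   6   6   6   6   6   6   6   6   6   6
  3   0   5   5   6   6   6   6   6  12  17  17  18  18  18
  4   0   5   5   6   6   6   7  12  12  17  17  18  18  18
  5   0   5   5   6   6   6   7  12  12  17  17  18  18  18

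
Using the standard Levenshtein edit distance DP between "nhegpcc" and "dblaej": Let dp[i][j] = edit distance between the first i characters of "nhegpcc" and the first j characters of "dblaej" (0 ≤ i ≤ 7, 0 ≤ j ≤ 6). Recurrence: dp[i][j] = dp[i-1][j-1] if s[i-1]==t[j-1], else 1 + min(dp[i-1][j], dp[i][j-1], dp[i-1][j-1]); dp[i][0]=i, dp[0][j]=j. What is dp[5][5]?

   ''  d  b  l  a  e  j
''  0  1  2  3  4  5  6
 n  1  1  2  3  4  5  6
 h  2  2  2  3  4  5  6
 e  3  3  3  3  4  4  5
 g  4  4  4  4  4  5  5
 p  5  5  5  5  5  5  6
 c  6  6  6  6  6  6  6
 c  7  7  7  7  7  7  7

5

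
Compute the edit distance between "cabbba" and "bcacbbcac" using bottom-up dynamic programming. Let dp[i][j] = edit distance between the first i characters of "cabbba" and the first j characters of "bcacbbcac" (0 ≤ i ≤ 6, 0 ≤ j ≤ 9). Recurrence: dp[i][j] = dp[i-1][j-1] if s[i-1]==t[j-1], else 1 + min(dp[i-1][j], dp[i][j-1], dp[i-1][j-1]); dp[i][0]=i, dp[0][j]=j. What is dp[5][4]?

   ''  b  c  a  c  b  b  c  a  c
''  0  1  2  3  4  5  6  7  8  9
 c  1  1  1  2  3  4  5  6  7  8
 a  2  2  2  1  2  3  4  5  6  7
 b  3  2  3  2  2  2  3  4  5  6
 b  4  3  3  3  3  2  2  3  4  5
 b  5  4  4  4  4  3  2  3  4  5
 a  6  5  5  4  5  4  3  3  3  4

4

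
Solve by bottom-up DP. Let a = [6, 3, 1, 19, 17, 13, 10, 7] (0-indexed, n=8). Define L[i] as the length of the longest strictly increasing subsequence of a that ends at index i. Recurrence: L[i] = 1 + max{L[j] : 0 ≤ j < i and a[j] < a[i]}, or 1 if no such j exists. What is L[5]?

   i    0    1    2    3    4    5    6    7
a[i]    6    3    1   19   17   13   10    7
L[i]    1    1    1    2    2    2    2    2

2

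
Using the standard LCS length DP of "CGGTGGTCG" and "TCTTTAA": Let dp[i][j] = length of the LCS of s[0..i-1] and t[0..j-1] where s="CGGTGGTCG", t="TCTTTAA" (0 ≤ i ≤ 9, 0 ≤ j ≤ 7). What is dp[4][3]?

   ''  T  C  T  T  T  A  A
''  0  0  0  0  0  0  0  0
 C  0  0  1  1  1  1  1  1
 G  0  0  1  1  1  1  1  1
 G  0  0  1  1  1  1  1  1
 T  0  1  1  2  2  2  2  2
 G  0  1  1  2  2  2  2  2
 G  0  1  1  2  2  2  2  2
 T  0  1  1  2  3  3  3  3
 C  0  1  2  2  3  3  3  3
 G  0  1  2  2  3  3  3  3

2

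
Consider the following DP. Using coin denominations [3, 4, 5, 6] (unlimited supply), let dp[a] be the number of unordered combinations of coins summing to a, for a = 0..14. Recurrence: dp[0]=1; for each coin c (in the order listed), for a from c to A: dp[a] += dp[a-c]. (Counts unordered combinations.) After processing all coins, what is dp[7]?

1

after  coin     0     1     2     3     4     5     6     7     8     9    10    11    12    13    14
          3     1     0     0     1     0     0     1     0     0     1     0     0     1     0     0
          4     1     0     0     1     1     0     1     1     1     1     1     1     2     1     1
          5     1     0     0     1     1     1     1     1     2     2     2     2     3     3     3
          6     1     0     0     1     1     1     2     1     2     3     3     3     5     4     5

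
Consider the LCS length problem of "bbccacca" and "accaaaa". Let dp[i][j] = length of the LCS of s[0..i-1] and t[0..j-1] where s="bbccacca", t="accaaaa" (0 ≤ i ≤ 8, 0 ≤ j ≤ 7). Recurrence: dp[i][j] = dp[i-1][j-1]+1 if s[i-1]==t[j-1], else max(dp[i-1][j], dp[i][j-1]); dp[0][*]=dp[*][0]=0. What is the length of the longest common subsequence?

   ''  a  c  c  a  a  a  a
''  0  0  0  0  0  0  0  0
 b  0  0  0  0  0  0  0  0
 b  0  0  0  0  0  0  0  0
 c  0  0  1  1  1  1  1  1
 c  0  0  1  2  2  2  2  2
 a  0  1  1  2  3  3  3  3
 c  0  1  2  2  3  3  3  3
 c  0  1  2  3  3  3  3  3
 a  0  1  2  3  4  4  4  4

4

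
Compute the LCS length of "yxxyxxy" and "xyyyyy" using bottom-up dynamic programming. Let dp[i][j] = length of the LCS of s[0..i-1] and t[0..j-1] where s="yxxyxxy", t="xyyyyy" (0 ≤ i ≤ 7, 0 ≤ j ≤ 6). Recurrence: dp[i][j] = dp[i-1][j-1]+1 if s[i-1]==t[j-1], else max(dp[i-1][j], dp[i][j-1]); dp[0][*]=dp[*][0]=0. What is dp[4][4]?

2

   ''  x  y  y  y  y  y
''  0  0  0  0  0  0  0
 y  0  0  1  1  1  1  1
 x  0  1  1  1  1  1  1
 x  0  1  1  1  1  1  1
 y  0  1  2  2  2  2  2
 x  0  1  2  2  2  2  2
 x  0  1  2  2  2  2  2
 y  0  1  2  3  3  3  3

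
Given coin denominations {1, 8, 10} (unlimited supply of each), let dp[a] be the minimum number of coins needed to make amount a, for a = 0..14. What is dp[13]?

 a  0  1  2  3  4  5  6  7  8  9 10 11 12 13 14
dp  0  1  2  3  4  5  6  7  1  2  1  2  3  4  5

4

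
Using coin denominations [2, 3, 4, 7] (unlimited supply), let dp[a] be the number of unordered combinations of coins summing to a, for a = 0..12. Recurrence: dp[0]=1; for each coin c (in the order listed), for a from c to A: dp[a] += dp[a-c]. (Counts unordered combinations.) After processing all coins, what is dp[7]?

after  coin     0     1     2     3     4     5     6     7     8     9    10    11    12
          2     1     0     1     0     1     0     1     0     1     0     1     0     1
          3     1     0     1     1     1     1     2     1     2     2     2     2     3
          4     1     0     1     1     2     1     3     2     4     3     5     4     7
          7     1     0     1     1     2     1     3     3     4     4     6     6     8

3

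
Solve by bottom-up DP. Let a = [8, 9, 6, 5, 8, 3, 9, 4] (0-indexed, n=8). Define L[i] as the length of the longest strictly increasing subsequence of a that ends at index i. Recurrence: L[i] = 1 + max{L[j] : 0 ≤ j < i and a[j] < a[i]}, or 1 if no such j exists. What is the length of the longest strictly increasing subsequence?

3

   i    0    1    2    3    4    5    6    7
a[i]    8    9    6    5    8    3    9    4
L[i]    1    2    1    1    2    1    3    2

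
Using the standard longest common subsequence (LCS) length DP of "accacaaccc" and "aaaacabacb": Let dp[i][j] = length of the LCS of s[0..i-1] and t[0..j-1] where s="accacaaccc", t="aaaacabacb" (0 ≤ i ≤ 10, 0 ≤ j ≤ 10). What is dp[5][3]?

2

   ''  a  a  a  a  c  a  b  a  c  b
''  0  0  0  0  0  0  0  0  0  0  0
 a  0  1  1  1  1  1  1  1  1  1  1
 c  0  1  1  1  1  2  2  2  2  2  2
 c  0  1  1  1  1  2  2  2  2  3  3
 a  0  1  2  2  2  2  3  3  3  3  3
 c  0  1  2  2  2  3  3  3  3  4  4
 a  0  1  2  3  3  3  4  4  4  4  4
 a  0  1  2  3  4  4  4  4  5  5  5
 c  0  1  2  3  4  5  5  5  5  6  6
 c  0  1  2  3  4  5  5  5  5  6  6
 c  0  1  2  3  4  5  5  5  5  6  6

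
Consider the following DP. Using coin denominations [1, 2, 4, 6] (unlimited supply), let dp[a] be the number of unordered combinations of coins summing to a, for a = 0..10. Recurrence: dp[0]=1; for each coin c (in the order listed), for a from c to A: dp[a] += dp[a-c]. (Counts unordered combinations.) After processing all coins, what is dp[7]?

7

after  coin     0     1     2     3     4     5     6     7     8     9    10
          1     1     1     1     1     1     1     1     1     1     1     1
          2     1     1     2     2     3     3     4     4     5     5     6
          4     1     1     2     2     4     4     6     6     9     9    12
          6     1     1     2     2     4     4     7     7    11    11    16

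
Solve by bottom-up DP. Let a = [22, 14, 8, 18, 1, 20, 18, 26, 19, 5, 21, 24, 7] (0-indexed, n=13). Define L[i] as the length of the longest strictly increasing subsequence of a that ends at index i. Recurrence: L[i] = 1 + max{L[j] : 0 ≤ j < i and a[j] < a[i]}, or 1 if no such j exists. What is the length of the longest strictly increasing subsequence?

5

   i    0    1    2    3    4    5    6    7    8    9   10   11   12
a[i]   22   14    8   18    1   20   18   26   19    5   21   24    7
L[i]    1    1    1    2    1    3    2    4    3    2    4    5    3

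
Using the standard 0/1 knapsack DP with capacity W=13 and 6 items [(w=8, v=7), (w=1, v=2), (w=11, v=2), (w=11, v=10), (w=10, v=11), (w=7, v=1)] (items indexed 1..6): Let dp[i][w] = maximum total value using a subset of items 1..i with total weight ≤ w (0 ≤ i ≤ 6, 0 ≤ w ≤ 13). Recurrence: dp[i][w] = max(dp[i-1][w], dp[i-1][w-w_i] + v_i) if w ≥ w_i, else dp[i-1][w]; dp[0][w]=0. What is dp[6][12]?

13

i\w   0   1   2   3   4   5   6   7   8   9  10  11  12  13
  0   0   0   0   0   0   0   0   0   0   0   0   0   0   0
  1   0   0   0   0   0   0   0   0   7   7   7   7   7   7
  2   0   2   2   2   2   2   2   2   7   9   9   9   9   9
  3   0   2   2   2   2   2   2   2   7   9   9   9   9   9
  4   0   2   2   2   2   2   2   2   7   9   9  10  12  12
  5   0   2   2   2   2   2   2   2   7   9  11  13  13  13
  6   0   2   2   2   2   2   2   2   7   9  11  13  13  13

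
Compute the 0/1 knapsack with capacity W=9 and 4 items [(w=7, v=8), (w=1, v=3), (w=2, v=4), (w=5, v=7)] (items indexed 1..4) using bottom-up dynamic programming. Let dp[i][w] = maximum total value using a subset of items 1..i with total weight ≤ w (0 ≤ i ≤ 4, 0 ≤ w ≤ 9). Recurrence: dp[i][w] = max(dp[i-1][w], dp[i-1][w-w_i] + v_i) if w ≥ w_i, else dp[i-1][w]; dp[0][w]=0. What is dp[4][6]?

i\w   0   1   2   3   4   5   6   7   8   9
  0   0   0   0   0   0   0   0   0   0   0
  1   0   0   0   0   0   0   0   8   8   8
  2   0   3   3   3   3   3   3   8  11  11
  3   0   3   4   7   7   7   7   8  11  12
  4   0   3   4   7   7   7  10  11  14  14

10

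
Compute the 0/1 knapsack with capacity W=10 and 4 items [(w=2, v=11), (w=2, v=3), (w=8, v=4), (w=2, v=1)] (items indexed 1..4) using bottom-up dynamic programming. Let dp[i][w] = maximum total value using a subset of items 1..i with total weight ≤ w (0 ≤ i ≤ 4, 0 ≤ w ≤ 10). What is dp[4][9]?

i\w   0   1   2   3   4   5   6   7   8   9  10
  0   0   0   0   0   0   0   0   0   0   0   0
  1   0   0  11  11  11  11  11  11  11  11  11
  2   0   0  11  11  14  14  14  14  14  14  14
  3   0   0  11  11  14  14  14  14  14  14  15
  4   0   0  11  11  14  14  15  15  15  15  15

15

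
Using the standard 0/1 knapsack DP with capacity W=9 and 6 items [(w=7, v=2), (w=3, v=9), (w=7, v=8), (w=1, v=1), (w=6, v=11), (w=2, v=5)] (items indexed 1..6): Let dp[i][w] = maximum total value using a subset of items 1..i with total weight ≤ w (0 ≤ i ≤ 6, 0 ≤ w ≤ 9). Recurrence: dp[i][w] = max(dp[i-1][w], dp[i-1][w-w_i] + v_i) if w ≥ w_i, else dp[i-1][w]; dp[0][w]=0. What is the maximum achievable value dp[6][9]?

20

i\w   0   1   2   3   4   5   6   7   8   9
  0   0   0   0   0   0   0   0   0   0   0
  1   0   0   0   0   0   0   0   2   2   2
  2   0   0   0   9   9   9   9   9   9   9
  3   0   0   0   9   9   9   9   9   9   9
  4   0   1   1   9  10  10  10  10  10  10
  5   0   1   1   9  10  10  11  12  12  20
  6   0   1   5   9  10  14  15  15  16  20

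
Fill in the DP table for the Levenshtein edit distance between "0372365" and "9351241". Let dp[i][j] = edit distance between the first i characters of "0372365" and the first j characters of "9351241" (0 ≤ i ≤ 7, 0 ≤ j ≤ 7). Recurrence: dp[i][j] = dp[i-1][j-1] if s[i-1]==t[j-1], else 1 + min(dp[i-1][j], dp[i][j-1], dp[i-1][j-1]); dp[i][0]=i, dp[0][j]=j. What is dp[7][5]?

6

   ''  9  3  5  1  2  4  1
''  0  1  2  3  4  5  6  7
 0  1  1  2  3  4  5  6  7
 3  2  2  1  2  3  4  5  6
 7  3  3  2  2  3  4  5  6
 2  4  4  3  3  3  3  4  5
 3  5  5  4  4  4  4  4  5
 6  6  6  5  5  5  5  5  5
 5  7  7  6  5  6  6  6  6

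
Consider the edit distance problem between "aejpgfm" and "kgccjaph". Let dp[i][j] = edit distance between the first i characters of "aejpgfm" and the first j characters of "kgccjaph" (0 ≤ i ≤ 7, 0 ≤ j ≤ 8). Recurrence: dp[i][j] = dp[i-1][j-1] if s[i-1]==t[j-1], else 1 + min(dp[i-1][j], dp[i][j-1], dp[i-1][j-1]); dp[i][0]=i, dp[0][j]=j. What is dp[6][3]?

5

   ''  k  g  c  c  j  a  p  h
''  0  1  2  3  4  5  6  7  8
 a  1  1  2  3  4  5  5  6  7
 e  2  2  2  3  4  5  6  6  7
 j  3  3  3  3  4  4  5  6  7
 p  4  4  4  4  4  5  5  5  6
 g  5  5  4  5  5  5  6  6  6
 f  6  6  5  5  6  6  6  7  7
 m  7  7  6  6  6  7  7  7  8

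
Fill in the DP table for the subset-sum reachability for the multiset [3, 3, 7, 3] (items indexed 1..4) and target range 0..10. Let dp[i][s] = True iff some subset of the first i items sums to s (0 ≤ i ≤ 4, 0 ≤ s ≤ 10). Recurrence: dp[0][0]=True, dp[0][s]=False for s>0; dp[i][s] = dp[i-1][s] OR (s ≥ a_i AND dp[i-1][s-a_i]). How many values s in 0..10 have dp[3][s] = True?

i\s   0   1   2   3   4   5   6   7   8   9  10
  0   T   F   F   F   F   F   F   F   F   F   F
  1   T   F   F   T   F   F   F   F   F   F   F
  2   T   F   F   T   F   F   T   F   F   F   F
  3   T   F   F   T   F   F   T   T   F   F   T
  4   T   F   F   T   F   F   T   T   F   T   T

5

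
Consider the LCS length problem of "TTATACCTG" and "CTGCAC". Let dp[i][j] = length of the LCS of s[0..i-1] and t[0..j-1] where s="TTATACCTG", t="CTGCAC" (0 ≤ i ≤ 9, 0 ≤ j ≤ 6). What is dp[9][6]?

   ''  C  T  G  C  A  C
''  0  0  0  0  0  0  0
 T  0  0  1  1  1  1  1
 T  0  0  1  1  1  1  1
 A  0  0  1  1  1  2  2
 T  0  0  1  1  1  2  2
 A  0  0  1  1  1  2  2
 C  0  1  1  1  2  2  3
 C  0  1  1  1  2  2  3
 T  0  1  2  2  2  2  3
 G  0  1  2  3  3  3  3

3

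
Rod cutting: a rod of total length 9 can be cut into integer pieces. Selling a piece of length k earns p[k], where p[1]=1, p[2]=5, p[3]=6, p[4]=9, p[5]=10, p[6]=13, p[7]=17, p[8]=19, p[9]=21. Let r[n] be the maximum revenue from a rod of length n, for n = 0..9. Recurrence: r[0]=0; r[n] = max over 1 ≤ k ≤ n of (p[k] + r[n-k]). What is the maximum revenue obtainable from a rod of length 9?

   n    0    1    2    3    4    5    6    7    8    9
r[n]    0    1    5    6   10   11   15   17   20   22

22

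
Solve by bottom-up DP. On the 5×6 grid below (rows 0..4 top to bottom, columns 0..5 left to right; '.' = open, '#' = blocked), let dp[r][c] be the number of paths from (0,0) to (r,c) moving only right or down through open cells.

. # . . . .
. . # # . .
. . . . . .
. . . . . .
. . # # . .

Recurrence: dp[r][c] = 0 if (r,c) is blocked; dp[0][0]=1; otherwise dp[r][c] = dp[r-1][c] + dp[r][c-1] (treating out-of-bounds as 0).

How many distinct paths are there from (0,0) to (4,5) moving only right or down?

r\c   0   1   2   3   4   5
  0   1   0   0   0   0   0
  1   1   1   0   0   0   0
  2   1   2   2   2   2   2
  3   1   3   5   7   9  11
  4   1   4   0   0   9  20

20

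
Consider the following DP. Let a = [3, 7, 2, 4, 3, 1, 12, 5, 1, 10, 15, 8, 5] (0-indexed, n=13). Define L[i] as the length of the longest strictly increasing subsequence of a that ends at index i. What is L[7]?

3

   i    0    1    2    3    4    5    6    7    8    9   10   11   12
a[i]    3    7    2    4    3    1   12    5    1   10   15    8    5
L[i]    1    2    1    2    2    1    3    3    1    4    5    4    3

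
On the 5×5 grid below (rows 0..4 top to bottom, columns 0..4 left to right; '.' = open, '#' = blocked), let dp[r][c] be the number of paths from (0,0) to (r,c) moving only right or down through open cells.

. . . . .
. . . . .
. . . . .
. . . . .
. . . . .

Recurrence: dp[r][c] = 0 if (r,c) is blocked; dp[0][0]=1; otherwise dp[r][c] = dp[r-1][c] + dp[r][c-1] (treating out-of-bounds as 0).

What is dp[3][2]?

r\c   0   1   2   3   4
  0   1   1   1   1   1
  1   1   2   3   4   5
  2   1   3   6  10  15
  3   1   4  10  20  35
  4   1   5  15  35  70

10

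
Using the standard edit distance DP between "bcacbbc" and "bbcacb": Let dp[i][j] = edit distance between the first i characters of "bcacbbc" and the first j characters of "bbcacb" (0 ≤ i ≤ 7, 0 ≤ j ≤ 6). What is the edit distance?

3

   ''  b  b  c  a  c  b
''  0  1  2  3  4  5  6
 b  1  0  1  2  3  4  5
 c  2  1  1  1  2  3  4
 a  3  2  2  2  1  2  3
 c  4  3  3  2  2  1  2
 b  5  4  3  3  3  2  1
 b  6  5  4  4  4  3  2
 c  7  6  5  4  5  4  3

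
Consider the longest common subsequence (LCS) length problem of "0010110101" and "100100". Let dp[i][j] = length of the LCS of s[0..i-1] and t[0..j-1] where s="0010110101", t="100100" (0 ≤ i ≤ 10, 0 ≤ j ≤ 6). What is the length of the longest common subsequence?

   ''  1  0  0  1  0  0
''  0  0  0  0  0  0  0
 0  0  0  1  1  1  1  1
 0  0  0  1  2  2  2  2
 1  0  1  1  2  3  3  3
 0  0  1  2  2  3  4  4
 1  0  1  2  2  3  4  4
 1  0  1  2  2  3  4  4
 0  0  1  2  3  3  4  5
 1  0  1  2  3  4  4  5
 0  0  1  2  3  4  5  5
 1  0  1  2  3  4  5  5

5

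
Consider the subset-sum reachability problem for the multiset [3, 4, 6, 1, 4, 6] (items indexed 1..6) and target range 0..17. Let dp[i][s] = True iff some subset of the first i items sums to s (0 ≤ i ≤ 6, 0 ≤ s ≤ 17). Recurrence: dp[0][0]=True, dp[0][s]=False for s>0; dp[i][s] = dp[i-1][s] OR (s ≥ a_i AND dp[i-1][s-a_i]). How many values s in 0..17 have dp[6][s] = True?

i\s   0   1   2   3   4   5   6   7   8   9  10  11  12  13  14  15  16  17
  0   T   F   F   F   F   F   F   F   F   F   F   F   F   F   F   F   F   F
  1   T   F   F   T   F   F   F   F   F   F   F   F   F   F   F   F   F   F
  2   T   F   F   T   T   F   F   T   F   F   F   F   F   F   F   F   F   F
  3   T   F   F   T   T   F   T   T   F   T   T   F   F   T   F   F   F   F
  4   T   T   F   T   T   T   T   T   T   T   T   T   F   T   T   F   F   F
  5   T   T   F   T   T   T   T   T   T   T   T   T   T   T   T   T   F   T
  6   T   T   F   T   T   T   T   T   T   T   T   T   T   T   T   T   T   T

17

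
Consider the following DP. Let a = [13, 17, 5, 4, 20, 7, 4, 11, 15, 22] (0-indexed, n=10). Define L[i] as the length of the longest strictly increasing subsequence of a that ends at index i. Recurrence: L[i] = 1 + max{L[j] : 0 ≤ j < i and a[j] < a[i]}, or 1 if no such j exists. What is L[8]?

4

   i    0    1    2    3    4    5    6    7    8    9
a[i]   13   17    5    4   20    7    4   11   15   22
L[i]    1    2    1    1    3    2    1    3    4    5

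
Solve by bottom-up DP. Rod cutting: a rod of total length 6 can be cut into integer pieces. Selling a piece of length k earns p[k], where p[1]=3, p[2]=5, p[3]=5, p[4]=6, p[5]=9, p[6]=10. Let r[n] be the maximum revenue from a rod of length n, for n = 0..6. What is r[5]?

   n    0    1    2    3    4    5    6
r[n]    0    3    6    9   12   15   18

15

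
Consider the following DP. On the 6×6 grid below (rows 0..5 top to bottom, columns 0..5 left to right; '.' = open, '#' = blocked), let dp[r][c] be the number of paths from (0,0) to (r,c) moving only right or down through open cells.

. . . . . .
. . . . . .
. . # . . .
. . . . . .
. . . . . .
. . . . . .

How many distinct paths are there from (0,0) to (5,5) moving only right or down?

132

r\c   0   1   2   3   4   5
  0   1   1   1   1   1   1
  1   1   2   3   4   5   6
  2   1   3   0   4   9  15
  3   1   4   4   8  17  32
  4   1   5   9  17  34  66
  5   1   6  15  32  66 132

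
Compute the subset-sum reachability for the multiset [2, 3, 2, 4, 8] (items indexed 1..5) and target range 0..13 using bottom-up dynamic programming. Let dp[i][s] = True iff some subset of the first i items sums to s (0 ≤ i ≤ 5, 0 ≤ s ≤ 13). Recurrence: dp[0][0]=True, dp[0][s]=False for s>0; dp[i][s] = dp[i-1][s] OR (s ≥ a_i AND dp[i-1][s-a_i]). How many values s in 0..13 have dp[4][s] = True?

10

i\s   0   1   2   3   4   5   6   7   8   9  10  11  12  13
  0   T   F   F   F   F   F   F   F   F   F   F   F   F   F
  1   T   F   T   F   F   F   F   F   F   F   F   F   F   F
  2   T   F   T   T   F   T   F   F   F   F   F   F   F   F
  3   T   F   T   T   T   T   F   T   F   F   F   F   F   F
  4   T   F   T   T   T   T   T   T   T   T   F   T   F   F
  5   T   F   T   T   T   T   T   T   T   T   T   T   T   T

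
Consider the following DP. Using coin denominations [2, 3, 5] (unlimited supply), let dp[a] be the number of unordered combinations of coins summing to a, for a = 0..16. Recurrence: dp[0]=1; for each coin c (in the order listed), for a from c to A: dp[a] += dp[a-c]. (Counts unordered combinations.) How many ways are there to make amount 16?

7

after  coin     0     1     2     3     4     5     6     7     8     9    10    11    12    13    14    15    16
          2     1     0     1     0     1     0     1     0     1     0     1     0     1     0     1     0     1
          3     1     0     1     1     1     1     2     1     2     2     2     2     3     2     3     3     3
          5     1     0     1     1     1     2     2     2     3     3     4     4     5     5     6     7     7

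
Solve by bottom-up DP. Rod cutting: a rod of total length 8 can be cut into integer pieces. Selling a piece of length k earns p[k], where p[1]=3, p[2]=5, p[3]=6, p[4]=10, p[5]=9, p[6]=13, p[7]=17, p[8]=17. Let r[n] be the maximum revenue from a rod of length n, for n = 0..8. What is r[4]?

12

   n    0    1    2    3    4    5    6    7    8
r[n]    0    3    6    9   12   15   18   21   24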